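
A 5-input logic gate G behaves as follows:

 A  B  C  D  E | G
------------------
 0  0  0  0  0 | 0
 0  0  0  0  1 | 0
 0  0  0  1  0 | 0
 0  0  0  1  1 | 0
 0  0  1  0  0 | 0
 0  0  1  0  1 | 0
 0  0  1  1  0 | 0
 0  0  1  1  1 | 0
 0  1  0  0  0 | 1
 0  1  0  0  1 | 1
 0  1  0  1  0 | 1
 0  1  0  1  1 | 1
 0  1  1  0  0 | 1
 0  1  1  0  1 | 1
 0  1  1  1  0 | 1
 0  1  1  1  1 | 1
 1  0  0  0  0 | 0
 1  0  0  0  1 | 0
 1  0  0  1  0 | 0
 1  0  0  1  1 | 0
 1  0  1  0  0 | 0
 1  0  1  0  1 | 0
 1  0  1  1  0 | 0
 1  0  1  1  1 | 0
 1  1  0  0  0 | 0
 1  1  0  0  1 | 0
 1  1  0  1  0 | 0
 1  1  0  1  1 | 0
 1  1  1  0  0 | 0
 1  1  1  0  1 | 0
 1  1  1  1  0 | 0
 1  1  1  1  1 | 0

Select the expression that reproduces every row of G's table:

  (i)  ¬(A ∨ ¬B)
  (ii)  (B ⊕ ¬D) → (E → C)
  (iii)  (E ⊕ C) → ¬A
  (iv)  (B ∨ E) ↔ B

(ii) disagrees with G on (0,0,0,0,0) (formula → 1, table → 0); rule it out.
(iii) disagrees with G on (0,0,0,0,0) (formula → 1, table → 0); rule it out.
(iv) disagrees with G on (0,0,0,0,0) (formula → 1, table → 0); rule it out.
(i) is the remaining candidate, and it agrees with G on all 32 inputs.

i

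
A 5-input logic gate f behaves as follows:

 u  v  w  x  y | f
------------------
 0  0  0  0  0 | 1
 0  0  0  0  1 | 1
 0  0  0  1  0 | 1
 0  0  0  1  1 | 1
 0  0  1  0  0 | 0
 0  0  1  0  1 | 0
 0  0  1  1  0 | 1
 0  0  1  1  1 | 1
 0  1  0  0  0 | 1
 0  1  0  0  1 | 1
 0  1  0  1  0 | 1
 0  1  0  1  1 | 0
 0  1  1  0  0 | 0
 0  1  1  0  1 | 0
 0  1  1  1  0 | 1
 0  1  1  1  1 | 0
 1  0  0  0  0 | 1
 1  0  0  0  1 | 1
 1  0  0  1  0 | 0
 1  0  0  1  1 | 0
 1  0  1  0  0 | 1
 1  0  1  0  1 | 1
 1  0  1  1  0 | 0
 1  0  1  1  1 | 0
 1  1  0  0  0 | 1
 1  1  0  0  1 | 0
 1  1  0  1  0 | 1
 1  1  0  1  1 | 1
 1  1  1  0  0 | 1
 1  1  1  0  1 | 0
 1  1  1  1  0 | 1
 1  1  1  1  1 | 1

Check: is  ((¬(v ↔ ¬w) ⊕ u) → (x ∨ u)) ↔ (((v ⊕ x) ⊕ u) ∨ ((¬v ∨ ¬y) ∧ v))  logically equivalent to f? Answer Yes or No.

Yes

Evaluate ((¬(v ↔ ¬w) ⊕ u) → (x ∨ u)) ↔ (((v ⊕ x) ⊕ u) ∨ ((¬v ∨ ¬y) ∧ v)) on each row and compare to f:
  u=0, v=0, w=0, x=0, y=0: formula gives 1, f = 1 ✓
  u=0, v=0, w=0, x=0, y=1: formula gives 1, f = 1 ✓
  u=0, v=0, w=0, x=1, y=0: formula gives 1, f = 1 ✓
  u=0, v=0, w=0, x=1, y=1: formula gives 1, f = 1 ✓
  …and likewise for the remaining 28 rows.
All 32 rows match — the expression computes f exactly.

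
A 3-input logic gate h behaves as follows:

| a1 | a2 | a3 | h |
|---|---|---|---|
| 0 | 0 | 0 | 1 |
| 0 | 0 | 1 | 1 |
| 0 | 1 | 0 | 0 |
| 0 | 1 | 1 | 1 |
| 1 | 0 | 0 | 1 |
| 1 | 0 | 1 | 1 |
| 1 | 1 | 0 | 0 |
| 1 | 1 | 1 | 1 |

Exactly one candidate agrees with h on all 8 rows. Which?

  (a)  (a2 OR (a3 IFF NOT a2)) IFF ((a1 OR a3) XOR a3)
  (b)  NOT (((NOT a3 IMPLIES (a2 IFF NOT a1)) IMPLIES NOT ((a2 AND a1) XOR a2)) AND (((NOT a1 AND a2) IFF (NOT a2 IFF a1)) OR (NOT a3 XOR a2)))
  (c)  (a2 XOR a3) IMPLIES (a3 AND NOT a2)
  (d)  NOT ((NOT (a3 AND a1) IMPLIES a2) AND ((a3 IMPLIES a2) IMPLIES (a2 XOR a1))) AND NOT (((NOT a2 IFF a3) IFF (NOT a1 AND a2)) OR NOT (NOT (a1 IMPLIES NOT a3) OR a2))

c

(a) disagrees with h on (0,0,1) (formula → 0, table → 1); rule it out.
(b) disagrees with h on (0,0,0) (formula → 0, table → 1); rule it out.
(d) disagrees with h on (0,0,0) (formula → 0, table → 1); rule it out.
That leaves (c). Evaluating it on every row reproduces the table of h exactly.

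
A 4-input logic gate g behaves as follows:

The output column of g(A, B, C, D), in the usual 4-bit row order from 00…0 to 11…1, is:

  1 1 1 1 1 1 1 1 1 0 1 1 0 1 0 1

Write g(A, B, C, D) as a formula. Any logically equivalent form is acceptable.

g(A, B, C, D) = ~(((((A & ~B) & ~C) & D) | (((A & B) & ~C) & ~D)) | (((A & B) & C) & ~D))

g is 0 on only 3 rows — (1,0,0,1), (1,1,0,0), (1,1,1,0). Writing each as a minterm (A·¬B·¬C·D, A·B·¬C·¬D, A·B·C·¬D) and OR-ing them characterizes exactly where g=0, so g is the negation of that disjunction.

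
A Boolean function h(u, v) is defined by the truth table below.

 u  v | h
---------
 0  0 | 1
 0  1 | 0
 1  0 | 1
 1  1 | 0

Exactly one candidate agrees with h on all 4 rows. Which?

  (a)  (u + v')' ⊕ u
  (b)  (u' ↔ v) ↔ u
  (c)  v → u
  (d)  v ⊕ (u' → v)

b

(a) fails at (0,0): the formula yields 0, h is 1.
(c) fails at (1,1): the formula yields 1, h is 0.
(d) fails at (0,0): the formula yields 0, h is 1.
Only (b) survives; checking it on all 4 rows confirms it matches h.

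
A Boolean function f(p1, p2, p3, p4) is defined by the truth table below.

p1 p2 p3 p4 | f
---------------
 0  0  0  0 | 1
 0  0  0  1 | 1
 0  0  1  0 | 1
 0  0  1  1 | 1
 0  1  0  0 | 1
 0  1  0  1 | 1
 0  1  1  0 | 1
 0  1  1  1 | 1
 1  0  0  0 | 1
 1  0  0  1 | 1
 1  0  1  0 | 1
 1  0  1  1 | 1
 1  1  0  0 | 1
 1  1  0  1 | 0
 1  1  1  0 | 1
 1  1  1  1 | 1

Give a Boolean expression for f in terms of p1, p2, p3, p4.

Only row (1,1,0,1) gives 0. So f is 1 everywhere except there — the complement of the minterm p1·p2·¬p3·p4.

f(p1, p2, p3, p4) = not (((p1 and p2) and not p3) and p4)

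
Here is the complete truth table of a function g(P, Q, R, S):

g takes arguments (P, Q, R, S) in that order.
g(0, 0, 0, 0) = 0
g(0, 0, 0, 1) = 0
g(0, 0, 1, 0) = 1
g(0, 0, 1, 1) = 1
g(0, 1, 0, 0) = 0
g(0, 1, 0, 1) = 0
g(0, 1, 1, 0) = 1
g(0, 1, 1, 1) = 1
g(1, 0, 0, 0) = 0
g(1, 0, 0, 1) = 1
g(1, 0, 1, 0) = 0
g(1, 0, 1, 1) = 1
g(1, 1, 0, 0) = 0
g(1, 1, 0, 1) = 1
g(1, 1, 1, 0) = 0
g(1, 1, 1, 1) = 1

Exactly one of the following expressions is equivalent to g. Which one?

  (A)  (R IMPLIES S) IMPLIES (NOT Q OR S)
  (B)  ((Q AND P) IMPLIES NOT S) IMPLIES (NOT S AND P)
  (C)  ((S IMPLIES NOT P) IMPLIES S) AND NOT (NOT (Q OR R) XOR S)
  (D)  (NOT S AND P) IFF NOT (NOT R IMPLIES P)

(A) disagrees with g on (0,0,0,0) (formula → 1, table → 0); rule it out.
(B) disagrees with g on (0,0,1,0) (formula → 0, table → 1); rule it out.
(C) disagrees with g on (0,0,0,1) (formula → 1, table → 0); rule it out.
(D) is the remaining candidate, and it agrees with g on all 16 inputs.

D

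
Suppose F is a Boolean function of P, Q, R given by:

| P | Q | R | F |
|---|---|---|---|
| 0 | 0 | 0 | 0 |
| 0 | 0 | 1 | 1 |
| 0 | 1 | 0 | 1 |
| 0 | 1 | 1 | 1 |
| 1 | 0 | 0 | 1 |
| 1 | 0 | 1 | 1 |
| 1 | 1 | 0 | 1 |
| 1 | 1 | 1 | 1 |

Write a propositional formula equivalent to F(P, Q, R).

The output is 1 whenever at least one input is 1 — the OR of all inputs.

F(P, Q, R) = (P | Q) | R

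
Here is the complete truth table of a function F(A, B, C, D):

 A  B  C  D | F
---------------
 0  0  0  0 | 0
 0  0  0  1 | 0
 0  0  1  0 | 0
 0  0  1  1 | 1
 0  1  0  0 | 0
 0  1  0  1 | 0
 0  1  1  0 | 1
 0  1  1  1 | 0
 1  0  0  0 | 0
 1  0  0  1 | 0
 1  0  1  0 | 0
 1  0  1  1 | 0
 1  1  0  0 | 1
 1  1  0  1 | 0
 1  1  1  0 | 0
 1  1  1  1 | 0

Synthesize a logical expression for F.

The 1-rows are (0,0,1,1), (0,1,1,0), (1,1,0,0). Each contributes one minterm — ¬A·¬B·C·D; ¬A·B·C·¬D; A·B·¬C·¬D — and their disjunction is a sum-of-products form of F.

F(A, B, C, D) = ((((A' · B') · C) · D) + (((A' · B) · C) · D')) + (((A · B) · C') · D')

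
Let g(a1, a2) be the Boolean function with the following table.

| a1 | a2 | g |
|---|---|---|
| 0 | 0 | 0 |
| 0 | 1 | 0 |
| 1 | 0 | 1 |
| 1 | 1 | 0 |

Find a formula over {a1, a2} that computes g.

1 only at (1,0): a1 AND NOT a2.

g(a1, a2) = a1 ∧ ¬a2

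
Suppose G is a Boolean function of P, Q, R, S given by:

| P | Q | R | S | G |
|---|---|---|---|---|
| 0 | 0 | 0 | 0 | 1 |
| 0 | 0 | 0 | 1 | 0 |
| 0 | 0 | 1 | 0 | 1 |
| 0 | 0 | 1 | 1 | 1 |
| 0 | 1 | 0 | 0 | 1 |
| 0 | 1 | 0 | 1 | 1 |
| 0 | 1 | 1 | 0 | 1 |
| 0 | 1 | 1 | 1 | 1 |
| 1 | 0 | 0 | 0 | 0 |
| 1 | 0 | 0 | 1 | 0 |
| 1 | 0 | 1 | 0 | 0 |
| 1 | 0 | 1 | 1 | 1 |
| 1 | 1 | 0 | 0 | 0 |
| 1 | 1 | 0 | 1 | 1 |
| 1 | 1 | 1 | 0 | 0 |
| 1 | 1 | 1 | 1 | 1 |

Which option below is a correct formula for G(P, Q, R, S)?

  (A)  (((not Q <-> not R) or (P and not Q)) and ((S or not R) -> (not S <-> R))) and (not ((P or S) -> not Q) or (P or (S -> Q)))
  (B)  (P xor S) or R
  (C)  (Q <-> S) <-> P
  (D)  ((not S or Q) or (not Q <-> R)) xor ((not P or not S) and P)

(A): at (0,0,0,0) it gives 0, but G = 1 — eliminated.
(B): at (0,0,0,0) it gives 0, but G = 1 — eliminated.
(C): at (0,0,0,0) it gives 0, but G = 1 — eliminated.
Only (D) survives; checking it on all 16 rows confirms it matches G.

D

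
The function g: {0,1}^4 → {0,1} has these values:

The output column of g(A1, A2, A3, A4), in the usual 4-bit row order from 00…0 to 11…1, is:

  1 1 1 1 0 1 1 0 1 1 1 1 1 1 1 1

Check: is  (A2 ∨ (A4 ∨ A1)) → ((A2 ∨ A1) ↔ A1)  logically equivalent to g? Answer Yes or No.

Check the formula against g row by row:
  A1=0, A2=0, A3=0, A4=0: formula gives 1, g = 1 ✓
  A1=0, A2=0, A3=0, A4=1: formula gives 1, g = 1 ✓
  A1=0, A2=0, A3=1, A4=0: formula gives 1, g = 1 ✓
  A1=0, A2=0, A3=1, A4=1: formula gives 1, g = 1 ✓
  …
  A1=0, A2=1, A3=0, A4=1: formula gives 0, but g = 1 ✗
Row (0,1,0,1) is a counterexample, so the formula is not equivalent to g.

No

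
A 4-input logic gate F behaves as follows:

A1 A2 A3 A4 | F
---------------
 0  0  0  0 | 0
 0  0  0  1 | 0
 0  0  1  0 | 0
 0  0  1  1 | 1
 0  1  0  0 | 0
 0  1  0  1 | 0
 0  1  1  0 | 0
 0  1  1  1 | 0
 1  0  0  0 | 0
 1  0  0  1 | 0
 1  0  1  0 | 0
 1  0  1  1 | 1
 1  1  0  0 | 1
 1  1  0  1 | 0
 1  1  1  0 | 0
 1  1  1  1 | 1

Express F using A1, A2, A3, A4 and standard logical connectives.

F=1 on 4 inputs: (0,0,1,1), (1,0,1,1), (1,1,0,0), (1,1,1,1). Reading each as a conjunction of literals (¬A1·¬A2·A3·A4, A1·¬A2·A3·A4, A1·A2·¬A3·¬A4, A1·A2·A3·A4) and taking the OR gives the canonical DNF.

F(A1, A2, A3, A4) = (((((~A1 & ~A2) & A3) & A4) | (((A1 & ~A2) & A3) & A4)) | (((A1 & A2) & ~A3) & ~A4)) | (((A1 & A2) & A3) & A4)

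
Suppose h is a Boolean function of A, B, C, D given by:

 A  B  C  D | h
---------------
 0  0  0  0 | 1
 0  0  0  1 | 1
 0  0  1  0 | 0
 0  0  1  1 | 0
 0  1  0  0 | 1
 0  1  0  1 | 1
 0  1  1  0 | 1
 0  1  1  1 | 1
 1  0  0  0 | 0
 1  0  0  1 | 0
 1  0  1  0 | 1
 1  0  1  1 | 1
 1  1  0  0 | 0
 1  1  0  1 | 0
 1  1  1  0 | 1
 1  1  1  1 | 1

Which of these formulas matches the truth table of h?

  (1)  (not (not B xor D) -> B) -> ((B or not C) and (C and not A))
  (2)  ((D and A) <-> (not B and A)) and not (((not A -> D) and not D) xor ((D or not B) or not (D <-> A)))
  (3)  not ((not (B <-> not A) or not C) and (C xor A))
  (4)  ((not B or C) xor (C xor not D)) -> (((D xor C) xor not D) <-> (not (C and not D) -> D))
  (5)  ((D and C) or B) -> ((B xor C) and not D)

(1) fails at (0,0,0,0): the formula yields 0, h is 1.
(2) fails at (0,0,0,0): the formula yields 0, h is 1.
(4) fails at (0,0,1,1): the formula yields 1, h is 0.
(5) fails at (0,0,1,0): the formula yields 1, h is 0.
Only (3) survives; checking it on all 16 rows confirms it matches h.

3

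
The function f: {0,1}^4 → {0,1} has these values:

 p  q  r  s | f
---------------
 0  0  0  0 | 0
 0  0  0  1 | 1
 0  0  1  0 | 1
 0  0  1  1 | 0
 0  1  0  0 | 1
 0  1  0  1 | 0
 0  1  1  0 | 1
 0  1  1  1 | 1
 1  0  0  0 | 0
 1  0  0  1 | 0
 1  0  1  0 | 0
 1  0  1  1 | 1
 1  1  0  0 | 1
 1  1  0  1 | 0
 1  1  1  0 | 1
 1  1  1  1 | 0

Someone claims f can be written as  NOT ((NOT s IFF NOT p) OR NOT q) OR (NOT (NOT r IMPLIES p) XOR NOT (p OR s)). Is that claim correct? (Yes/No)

Check the formula against f row by row:
  p=0, q=0, r=0, s=0: formula gives 0, f = 0 ✓
  p=0, q=0, r=0, s=1: formula gives 1, f = 1 ✓
  p=0, q=0, r=1, s=0: formula gives 1, f = 1 ✓
  p=0, q=0, r=1, s=1: formula gives 0, f = 0 ✓
  p=0, q=1, r=0, s=0: formula gives 0, but f = 1 ✗
Since they disagree at (0,1,0,0), the expression is not a correct formula for f.

No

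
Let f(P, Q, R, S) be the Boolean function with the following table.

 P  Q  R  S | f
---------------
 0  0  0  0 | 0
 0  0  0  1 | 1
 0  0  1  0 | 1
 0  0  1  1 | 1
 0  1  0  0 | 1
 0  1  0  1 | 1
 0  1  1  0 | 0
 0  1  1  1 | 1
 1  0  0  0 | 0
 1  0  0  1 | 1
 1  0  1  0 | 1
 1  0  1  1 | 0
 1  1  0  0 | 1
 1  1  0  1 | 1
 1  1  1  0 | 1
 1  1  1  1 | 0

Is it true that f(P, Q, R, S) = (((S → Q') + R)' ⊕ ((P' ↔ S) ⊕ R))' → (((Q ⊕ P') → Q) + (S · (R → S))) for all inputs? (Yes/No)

Evaluate (((S → Q') + R)' ⊕ ((P' ↔ S) ⊕ R))' → (((Q ⊕ P') → Q) + (S · (R → S))) on each row and compare to f:
  P=0, Q=0, R=0, S=0: formula gives 0, f = 0 ✓
  P=0, Q=0, R=0, S=1: formula gives 1, f = 1 ✓
  P=0, Q=0, R=1, S=0: formula gives 1, f = 1 ✓
  P=0, Q=0, R=1, S=1: formula gives 1, f = 1 ✓
  …
  P=0, Q=1, R=1, S=0: formula gives 1, but f = 0 ✗
Row (0,1,1,0) is a counterexample, so the formula is not equivalent to f.

No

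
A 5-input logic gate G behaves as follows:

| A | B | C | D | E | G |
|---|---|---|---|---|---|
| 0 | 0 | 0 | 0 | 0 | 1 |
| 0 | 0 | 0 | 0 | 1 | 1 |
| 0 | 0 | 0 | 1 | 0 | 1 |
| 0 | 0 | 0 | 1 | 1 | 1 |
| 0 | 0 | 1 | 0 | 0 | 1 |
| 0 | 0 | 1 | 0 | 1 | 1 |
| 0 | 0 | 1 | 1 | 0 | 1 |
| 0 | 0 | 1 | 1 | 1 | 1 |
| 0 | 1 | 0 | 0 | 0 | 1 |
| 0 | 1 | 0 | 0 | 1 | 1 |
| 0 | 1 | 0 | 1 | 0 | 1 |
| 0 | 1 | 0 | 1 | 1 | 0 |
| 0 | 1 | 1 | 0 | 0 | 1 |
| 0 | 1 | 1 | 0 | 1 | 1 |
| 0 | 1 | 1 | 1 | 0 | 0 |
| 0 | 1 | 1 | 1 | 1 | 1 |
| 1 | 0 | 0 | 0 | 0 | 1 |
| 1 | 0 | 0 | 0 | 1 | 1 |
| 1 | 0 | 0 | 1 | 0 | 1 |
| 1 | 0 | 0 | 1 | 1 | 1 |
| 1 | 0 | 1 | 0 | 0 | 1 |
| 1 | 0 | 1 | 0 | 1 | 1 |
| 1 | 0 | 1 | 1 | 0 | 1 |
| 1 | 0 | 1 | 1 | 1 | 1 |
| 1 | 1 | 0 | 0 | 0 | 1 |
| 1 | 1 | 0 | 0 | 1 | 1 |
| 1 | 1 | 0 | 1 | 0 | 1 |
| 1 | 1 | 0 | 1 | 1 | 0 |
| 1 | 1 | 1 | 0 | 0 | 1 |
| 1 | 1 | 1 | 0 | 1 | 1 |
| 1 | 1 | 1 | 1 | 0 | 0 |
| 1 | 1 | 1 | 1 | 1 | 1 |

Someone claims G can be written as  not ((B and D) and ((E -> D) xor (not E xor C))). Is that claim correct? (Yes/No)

Yes

Test each input against both G and the formula:
  A=0, B=0, C=0, D=0, E=0: formula gives 1, G = 1 ✓
  A=0, B=0, C=0, D=0, E=1: formula gives 1, G = 1 ✓
  A=0, B=0, C=0, D=1, E=0: formula gives 1, G = 1 ✓
  A=0, B=0, C=0, D=1, E=1: formula gives 1, G = 1 ✓
  … (the remaining 28 rows also agree.)
Every row agrees, so the formula is equivalent.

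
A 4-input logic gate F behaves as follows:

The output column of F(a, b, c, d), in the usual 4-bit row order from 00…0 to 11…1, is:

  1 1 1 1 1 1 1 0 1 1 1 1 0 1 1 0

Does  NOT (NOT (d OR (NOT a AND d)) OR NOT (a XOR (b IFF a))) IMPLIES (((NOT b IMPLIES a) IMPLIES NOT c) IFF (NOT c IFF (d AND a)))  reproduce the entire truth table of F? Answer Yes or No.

No

Evaluate NOT (NOT (d OR (NOT a AND d)) OR NOT (a XOR (b IFF a))) IMPLIES (((NOT b IMPLIES a) IMPLIES NOT c) IFF (NOT c IFF (d AND a))) on each row and compare to F:
  a=0, b=0, c=0, d=0: formula gives 1, F = 1 ✓
  a=0, b=0, c=0, d=1: formula gives 0, but F = 1 ✗
Row (0,0,0,1) is a counterexample, so the formula is not equivalent to F.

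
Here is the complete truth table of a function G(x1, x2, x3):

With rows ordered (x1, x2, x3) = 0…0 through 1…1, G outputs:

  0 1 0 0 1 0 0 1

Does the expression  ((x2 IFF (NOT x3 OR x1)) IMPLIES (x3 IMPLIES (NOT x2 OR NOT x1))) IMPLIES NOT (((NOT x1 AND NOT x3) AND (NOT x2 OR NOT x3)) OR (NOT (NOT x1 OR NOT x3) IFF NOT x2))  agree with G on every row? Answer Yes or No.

Evaluate ((x2 IFF (NOT x3 OR x1)) IMPLIES (x3 IMPLIES (NOT x2 OR NOT x1))) IMPLIES NOT (((NOT x1 AND NOT x3) AND (NOT x2 OR NOT x3)) OR (NOT (NOT x1 OR NOT x3) IFF NOT x2)) on each row and compare to G:
  x1=0, x2=0, x3=0: formula gives 0, G = 0 ✓
  x1=0, x2=0, x3=1: formula gives 1, G = 1 ✓
  x1=0, x2=1, x3=0: formula gives 0, G = 0 ✓
  x1=0, x2=1, x3=1: formula gives 0, G = 0 ✓
  x1=1, x2=0, x3=0: formula gives 1, G = 1 ✓
  … (the remaining 3 rows also agree.)
All 8 rows match — the expression computes G exactly.

Yes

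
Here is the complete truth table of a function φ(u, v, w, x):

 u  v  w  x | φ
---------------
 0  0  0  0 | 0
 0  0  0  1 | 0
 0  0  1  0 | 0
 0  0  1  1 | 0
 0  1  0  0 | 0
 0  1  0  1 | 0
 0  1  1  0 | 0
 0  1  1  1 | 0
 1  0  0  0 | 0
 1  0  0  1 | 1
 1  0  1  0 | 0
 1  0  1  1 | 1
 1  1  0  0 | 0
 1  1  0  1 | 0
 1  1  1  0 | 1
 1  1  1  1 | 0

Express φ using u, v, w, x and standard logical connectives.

The 1-rows are (1,0,0,1), (1,0,1,1), (1,1,1,0). Each contributes one minterm — u·¬v·¬w·x; u·¬v·w·x; u·v·w·¬x — and their disjunction is a sum-of-products form of φ.

φ(u, v, w, x) = ((((u & ~v) & ~w) & x) | (((u & ~v) & w) & x)) | (((u & v) & w) & ~x)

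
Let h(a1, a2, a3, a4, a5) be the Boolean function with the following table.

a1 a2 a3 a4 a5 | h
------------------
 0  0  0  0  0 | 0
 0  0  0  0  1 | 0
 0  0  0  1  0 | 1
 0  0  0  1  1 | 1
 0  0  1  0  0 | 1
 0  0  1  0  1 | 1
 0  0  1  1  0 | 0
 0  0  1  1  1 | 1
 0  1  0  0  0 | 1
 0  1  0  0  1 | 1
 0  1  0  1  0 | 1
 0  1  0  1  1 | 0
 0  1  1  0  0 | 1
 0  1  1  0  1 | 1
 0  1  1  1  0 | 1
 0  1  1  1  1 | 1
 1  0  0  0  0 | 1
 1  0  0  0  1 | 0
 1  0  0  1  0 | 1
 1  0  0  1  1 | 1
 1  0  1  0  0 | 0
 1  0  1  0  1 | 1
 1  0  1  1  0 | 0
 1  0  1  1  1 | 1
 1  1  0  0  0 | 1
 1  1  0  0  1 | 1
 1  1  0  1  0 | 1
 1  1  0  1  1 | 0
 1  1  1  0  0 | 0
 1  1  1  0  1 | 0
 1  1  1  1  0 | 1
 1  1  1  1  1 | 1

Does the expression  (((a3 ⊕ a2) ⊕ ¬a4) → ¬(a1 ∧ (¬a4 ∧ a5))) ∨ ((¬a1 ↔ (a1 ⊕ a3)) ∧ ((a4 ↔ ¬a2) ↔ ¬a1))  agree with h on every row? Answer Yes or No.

Evaluate (((a3 ⊕ a2) ⊕ ¬a4) → ¬(a1 ∧ (¬a4 ∧ a5))) ∨ ((¬a1 ↔ (a1 ⊕ a3)) ∧ ((a4 ↔ ¬a2) ↔ ¬a1)) on each row and compare to h:
  a1=0, a2=0, a3=0, a4=0, a5=0: formula gives 1, but h = 0 ✗
Row (0,0,0,0,0) is a counterexample, so the formula is not equivalent to h.

No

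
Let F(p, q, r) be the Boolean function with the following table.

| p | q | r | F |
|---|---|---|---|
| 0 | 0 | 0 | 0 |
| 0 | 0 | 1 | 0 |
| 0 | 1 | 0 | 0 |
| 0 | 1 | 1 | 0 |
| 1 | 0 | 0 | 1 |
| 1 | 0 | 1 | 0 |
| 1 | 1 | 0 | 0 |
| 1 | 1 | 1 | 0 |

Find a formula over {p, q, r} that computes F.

F(p, q, r) = (p AND NOT q) AND NOT r

F is 1 on exactly one input, (1,0,0), whose minterm is p·¬q·¬r. So F is just that conjunction.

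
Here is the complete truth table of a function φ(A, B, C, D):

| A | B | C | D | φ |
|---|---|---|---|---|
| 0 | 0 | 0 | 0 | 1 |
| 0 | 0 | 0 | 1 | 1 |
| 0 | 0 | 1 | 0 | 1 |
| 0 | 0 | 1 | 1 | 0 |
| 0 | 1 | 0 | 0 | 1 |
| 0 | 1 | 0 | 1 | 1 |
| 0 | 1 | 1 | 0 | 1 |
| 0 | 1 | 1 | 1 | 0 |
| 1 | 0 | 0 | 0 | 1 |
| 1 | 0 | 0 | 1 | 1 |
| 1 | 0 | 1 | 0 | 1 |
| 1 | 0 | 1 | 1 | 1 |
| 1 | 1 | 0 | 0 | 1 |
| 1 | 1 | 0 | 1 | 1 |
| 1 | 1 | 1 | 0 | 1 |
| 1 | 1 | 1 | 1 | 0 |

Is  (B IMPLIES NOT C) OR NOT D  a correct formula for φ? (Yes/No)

No

Check the formula against φ row by row:
  A=0, B=0, C=0, D=0: formula gives 1, φ = 1 ✓
  A=0, B=0, C=0, D=1: formula gives 1, φ = 1 ✓
  A=0, B=0, C=1, D=0: formula gives 1, φ = 1 ✓
  A=0, B=0, C=1, D=1: formula gives 1, but φ = 0 ✗
Since they disagree at (0,0,1,1), the expression is not a correct formula for φ.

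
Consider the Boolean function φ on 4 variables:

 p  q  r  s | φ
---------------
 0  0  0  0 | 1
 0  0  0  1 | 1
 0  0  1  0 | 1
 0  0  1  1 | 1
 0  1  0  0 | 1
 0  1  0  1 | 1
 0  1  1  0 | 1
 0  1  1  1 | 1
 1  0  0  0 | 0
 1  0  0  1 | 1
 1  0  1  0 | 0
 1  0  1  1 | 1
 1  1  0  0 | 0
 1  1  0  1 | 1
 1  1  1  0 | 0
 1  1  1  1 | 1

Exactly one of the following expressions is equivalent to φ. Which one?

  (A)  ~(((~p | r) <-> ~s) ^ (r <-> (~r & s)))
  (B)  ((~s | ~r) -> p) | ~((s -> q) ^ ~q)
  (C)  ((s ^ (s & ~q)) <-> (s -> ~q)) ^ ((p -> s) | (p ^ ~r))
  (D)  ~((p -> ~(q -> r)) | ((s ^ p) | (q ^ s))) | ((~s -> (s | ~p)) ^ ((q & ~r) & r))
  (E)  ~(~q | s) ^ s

D

(A): at (0,0,1,0) it gives 0, but φ = 1 — eliminated.
(B): at (0,0,0,1) it gives 0, but φ = 1 — eliminated.
(C): at (1,0,1,0) it gives 1, but φ = 0 — eliminated.
(E): at (0,0,0,0) it gives 0, but φ = 1 — eliminated.
Only (D) survives; checking it on all 16 rows confirms it matches φ.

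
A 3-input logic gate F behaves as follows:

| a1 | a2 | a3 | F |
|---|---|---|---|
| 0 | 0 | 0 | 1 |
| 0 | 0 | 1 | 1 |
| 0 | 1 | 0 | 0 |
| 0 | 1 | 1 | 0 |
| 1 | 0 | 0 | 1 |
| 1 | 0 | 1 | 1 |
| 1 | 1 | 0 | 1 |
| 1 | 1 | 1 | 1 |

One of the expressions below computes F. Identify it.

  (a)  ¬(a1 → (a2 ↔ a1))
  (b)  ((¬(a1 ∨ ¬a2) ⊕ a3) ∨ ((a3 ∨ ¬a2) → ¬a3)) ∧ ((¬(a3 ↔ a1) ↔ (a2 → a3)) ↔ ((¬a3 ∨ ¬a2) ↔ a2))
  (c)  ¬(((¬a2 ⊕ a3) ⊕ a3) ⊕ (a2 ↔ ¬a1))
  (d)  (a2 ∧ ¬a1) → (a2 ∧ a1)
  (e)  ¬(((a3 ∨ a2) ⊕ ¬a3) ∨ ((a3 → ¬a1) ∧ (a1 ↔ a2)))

d

(a) disagrees with F on (0,0,0) (formula → 0, table → 1); rule it out.
(b) disagrees with F on (0,0,1) (formula → 0, table → 1); rule it out.
(c) disagrees with F on (0,0,0) (formula → 0, table → 1); rule it out.
(e) disagrees with F on (0,0,0) (formula → 0, table → 1); rule it out.
Only (d) survives; checking it on all 8 rows confirms it matches F.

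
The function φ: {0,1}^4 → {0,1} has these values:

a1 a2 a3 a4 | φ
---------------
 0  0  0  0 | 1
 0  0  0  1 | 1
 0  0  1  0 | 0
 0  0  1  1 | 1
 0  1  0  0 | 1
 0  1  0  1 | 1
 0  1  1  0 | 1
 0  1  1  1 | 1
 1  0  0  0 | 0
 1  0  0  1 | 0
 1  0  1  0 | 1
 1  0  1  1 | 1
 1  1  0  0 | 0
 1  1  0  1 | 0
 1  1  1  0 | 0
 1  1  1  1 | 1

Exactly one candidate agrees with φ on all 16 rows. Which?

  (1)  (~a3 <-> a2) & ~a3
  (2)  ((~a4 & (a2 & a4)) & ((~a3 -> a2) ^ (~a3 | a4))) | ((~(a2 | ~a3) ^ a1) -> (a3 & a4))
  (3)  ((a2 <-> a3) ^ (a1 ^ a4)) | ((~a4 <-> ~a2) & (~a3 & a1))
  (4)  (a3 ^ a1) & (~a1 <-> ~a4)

(1) disagrees with φ on (0,0,0,0) (formula → 0, table → 1); rule it out.
(3) disagrees with φ on (0,0,0,1) (formula → 0, table → 1); rule it out.
(4) disagrees with φ on (0,0,0,0) (formula → 0, table → 1); rule it out.
Only (2) survives; checking it on all 16 rows confirms it matches φ.

2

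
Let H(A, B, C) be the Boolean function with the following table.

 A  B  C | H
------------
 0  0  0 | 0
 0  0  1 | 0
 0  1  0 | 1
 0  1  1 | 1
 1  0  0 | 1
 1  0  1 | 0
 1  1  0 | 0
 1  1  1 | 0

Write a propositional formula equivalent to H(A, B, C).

The 1-rows are (0,1,0), (0,1,1), (1,0,0). Each contributes one minterm — ¬A·B·¬C; ¬A·B·C; A·¬B·¬C — and their disjunction is a sum-of-products form of H.

H(A, B, C) = (((not A and B) and not C) or ((not A and B) and C)) or ((A and not B) and not C)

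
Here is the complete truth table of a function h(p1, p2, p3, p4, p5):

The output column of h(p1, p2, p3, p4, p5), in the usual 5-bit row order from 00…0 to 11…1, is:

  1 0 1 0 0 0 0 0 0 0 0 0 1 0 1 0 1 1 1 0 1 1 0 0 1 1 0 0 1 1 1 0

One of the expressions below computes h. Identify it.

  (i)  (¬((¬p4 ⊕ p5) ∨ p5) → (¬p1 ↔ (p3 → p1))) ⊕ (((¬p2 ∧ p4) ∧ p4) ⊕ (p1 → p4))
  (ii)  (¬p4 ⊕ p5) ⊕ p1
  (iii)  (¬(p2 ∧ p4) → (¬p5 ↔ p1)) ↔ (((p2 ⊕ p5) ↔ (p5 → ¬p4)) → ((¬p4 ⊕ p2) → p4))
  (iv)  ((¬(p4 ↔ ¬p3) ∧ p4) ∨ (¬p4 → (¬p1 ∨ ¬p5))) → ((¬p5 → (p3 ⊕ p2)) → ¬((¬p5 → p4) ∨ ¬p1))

iv

(i) disagrees with h on (0,0,0,0,0) (formula → 0, table → 1); rule it out.
(ii) disagrees with h on (0,0,0,1,0) (formula → 0, table → 1); rule it out.
(iii) disagrees with h on (0,0,0,0,0) (formula → 0, table → 1); rule it out.
(iv) is the remaining candidate, and it agrees with h on all 32 inputs.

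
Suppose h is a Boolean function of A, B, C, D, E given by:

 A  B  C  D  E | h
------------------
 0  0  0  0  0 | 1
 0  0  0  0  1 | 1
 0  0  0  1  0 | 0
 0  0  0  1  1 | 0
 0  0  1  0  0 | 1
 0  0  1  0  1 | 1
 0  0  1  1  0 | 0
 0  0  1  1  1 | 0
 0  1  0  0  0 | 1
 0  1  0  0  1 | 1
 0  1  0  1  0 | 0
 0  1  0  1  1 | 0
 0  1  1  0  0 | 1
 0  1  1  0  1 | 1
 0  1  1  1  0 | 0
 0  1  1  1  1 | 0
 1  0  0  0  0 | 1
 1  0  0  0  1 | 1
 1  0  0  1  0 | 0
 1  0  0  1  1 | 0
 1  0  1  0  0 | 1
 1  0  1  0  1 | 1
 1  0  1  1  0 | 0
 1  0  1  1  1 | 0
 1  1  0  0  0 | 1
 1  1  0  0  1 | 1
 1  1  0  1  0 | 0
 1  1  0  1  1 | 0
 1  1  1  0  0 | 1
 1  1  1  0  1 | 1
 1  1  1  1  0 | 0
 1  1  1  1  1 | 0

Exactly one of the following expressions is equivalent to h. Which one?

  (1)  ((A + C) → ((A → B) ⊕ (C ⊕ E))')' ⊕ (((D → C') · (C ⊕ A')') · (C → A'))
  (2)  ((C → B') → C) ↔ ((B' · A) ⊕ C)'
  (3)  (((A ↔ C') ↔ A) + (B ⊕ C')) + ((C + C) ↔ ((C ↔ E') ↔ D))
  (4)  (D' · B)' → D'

4

(1) fails at (0,0,0,0,0): the formula yields 0, h is 1.
(2) fails at (0,0,0,0,0): the formula yields 0, h is 1.
(3) fails at (0,0,0,1,0): the formula yields 1, h is 0.
(4) is the remaining candidate, and it agrees with h on all 32 inputs.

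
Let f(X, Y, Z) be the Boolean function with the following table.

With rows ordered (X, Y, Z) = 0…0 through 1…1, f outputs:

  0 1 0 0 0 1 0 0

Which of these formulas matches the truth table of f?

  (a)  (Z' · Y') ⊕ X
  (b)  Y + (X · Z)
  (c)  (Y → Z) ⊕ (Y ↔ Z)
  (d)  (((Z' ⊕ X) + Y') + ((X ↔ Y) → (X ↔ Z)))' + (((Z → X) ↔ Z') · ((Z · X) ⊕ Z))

c

(a): at (0,0,0) it gives 1, but f = 0 — eliminated.
(b): at (0,0,1) it gives 0, but f = 1 — eliminated.
(d): at (0,1,1) it gives 1, but f = 0 — eliminated.
Only (c) survives; checking it on all 8 rows confirms it matches f.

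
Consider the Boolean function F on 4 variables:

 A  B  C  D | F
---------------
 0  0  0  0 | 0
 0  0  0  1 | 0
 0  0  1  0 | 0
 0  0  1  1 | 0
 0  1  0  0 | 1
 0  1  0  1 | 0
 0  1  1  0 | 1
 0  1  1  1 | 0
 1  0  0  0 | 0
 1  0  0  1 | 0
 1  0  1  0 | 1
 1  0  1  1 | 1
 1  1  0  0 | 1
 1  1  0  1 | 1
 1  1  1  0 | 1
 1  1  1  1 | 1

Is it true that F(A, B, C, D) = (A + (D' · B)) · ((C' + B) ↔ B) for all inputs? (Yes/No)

Check the formula against F row by row:
  A=0, B=0, C=0, D=0: formula gives 0, F = 0 ✓
  A=0, B=0, C=0, D=1: formula gives 0, F = 0 ✓
  A=0, B=0, C=1, D=0: formula gives 0, F = 0 ✓
  A=0, B=0, C=1, D=1: formula gives 0, F = 0 ✓
  …and likewise for the remaining 12 rows.
All 16 rows match — the expression computes F exactly.

Yes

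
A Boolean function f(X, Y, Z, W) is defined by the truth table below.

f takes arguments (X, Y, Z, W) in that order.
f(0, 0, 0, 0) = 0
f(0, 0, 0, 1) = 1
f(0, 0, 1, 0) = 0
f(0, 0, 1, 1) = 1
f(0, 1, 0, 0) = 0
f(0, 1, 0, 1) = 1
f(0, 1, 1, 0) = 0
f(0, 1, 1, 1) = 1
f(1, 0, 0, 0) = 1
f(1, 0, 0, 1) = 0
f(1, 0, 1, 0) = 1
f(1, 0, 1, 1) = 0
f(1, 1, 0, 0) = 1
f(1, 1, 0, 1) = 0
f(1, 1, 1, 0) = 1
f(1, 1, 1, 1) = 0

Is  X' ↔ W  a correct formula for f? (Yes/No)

Yes

Check the formula against f row by row:
  X=0, Y=0, Z=0, W=0: formula gives 0, f = 0 ✓
  X=0, Y=0, Z=0, W=1: formula gives 1, f = 1 ✓
  X=0, Y=0, Z=1, W=0: formula gives 0, f = 0 ✓
  X=0, Y=0, Z=1, W=1: formula gives 1, f = 1 ✓
  …and likewise for the remaining 12 rows.
Every row agrees, so the formula is equivalent.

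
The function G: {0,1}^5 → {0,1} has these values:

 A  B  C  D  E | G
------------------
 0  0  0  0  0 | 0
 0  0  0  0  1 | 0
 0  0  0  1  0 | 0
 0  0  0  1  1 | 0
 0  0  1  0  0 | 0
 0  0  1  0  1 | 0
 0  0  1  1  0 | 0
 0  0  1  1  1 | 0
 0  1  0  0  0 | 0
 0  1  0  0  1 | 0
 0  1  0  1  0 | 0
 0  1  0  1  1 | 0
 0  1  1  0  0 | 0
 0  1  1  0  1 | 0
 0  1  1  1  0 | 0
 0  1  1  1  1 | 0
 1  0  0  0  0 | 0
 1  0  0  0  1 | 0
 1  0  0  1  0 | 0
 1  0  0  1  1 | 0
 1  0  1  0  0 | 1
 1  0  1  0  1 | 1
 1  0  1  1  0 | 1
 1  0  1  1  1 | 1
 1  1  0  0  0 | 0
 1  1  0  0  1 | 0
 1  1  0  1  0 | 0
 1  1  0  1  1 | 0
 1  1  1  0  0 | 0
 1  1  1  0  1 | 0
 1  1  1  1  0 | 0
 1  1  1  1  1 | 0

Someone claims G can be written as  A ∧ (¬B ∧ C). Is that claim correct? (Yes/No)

Test each input against both G and the formula:
  A=0, B=0, C=0, D=0, E=0: formula gives 0, G = 0 ✓
  A=0, B=0, C=0, D=0, E=1: formula gives 0, G = 0 ✓
  A=0, B=0, C=0, D=1, E=0: formula gives 0, G = 0 ✓
  A=0, B=0, C=0, D=1, E=1: formula gives 0, G = 0 ✓
  …and likewise for the remaining 28 rows.
Every row agrees, so the formula is equivalent.

Yes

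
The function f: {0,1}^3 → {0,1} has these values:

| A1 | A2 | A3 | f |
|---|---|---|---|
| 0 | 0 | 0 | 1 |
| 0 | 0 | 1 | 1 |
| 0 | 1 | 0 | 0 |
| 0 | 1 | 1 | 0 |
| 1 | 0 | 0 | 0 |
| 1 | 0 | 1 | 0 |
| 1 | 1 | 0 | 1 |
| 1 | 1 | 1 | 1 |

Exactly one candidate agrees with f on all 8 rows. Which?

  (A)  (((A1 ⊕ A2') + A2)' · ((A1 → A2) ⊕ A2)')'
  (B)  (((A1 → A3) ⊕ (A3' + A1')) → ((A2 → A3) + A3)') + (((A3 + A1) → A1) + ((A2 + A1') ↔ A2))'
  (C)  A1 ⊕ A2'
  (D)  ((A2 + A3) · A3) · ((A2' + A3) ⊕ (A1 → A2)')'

C

(A) disagrees with f on (0,1,0) (formula → 1, table → 0); rule it out.
(B) disagrees with f on (0,1,0) (formula → 1, table → 0); rule it out.
(D) disagrees with f on (0,0,0) (formula → 0, table → 1); rule it out.
That leaves (C). Evaluating it on every row reproduces the table of f exactly.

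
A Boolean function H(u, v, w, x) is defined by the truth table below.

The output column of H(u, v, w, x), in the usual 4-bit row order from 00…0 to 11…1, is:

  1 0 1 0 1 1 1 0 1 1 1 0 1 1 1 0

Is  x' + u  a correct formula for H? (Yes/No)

No

Test each input against both H and the formula:
  u=0, v=0, w=0, x=0: formula gives 1, H = 1 ✓
  u=0, v=0, w=0, x=1: formula gives 0, H = 0 ✓
  u=0, v=0, w=1, x=0: formula gives 1, H = 1 ✓
  u=0, v=0, w=1, x=1: formula gives 0, H = 0 ✓
  …
  u=0, v=1, w=0, x=1: formula gives 0, but H = 1 ✗
Row (0,1,0,1) is a counterexample, so the formula is not equivalent to H.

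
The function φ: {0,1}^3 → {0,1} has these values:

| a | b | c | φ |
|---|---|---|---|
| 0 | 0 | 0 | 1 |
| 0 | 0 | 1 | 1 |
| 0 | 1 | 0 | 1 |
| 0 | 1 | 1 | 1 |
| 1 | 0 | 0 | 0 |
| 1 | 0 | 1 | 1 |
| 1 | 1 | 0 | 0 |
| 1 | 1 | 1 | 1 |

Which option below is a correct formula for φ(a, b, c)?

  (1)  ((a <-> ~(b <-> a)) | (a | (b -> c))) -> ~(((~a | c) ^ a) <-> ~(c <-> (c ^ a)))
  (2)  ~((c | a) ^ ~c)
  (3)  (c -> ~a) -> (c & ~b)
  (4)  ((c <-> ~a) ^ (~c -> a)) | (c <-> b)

1

(2): at (0,0,0) it gives 0, but φ = 1 — eliminated.
(3): at (0,0,0) it gives 0, but φ = 1 — eliminated.
(4): at (0,0,1) it gives 0, but φ = 1 — eliminated.
That leaves (1). Evaluating it on every row reproduces the table of φ exactly.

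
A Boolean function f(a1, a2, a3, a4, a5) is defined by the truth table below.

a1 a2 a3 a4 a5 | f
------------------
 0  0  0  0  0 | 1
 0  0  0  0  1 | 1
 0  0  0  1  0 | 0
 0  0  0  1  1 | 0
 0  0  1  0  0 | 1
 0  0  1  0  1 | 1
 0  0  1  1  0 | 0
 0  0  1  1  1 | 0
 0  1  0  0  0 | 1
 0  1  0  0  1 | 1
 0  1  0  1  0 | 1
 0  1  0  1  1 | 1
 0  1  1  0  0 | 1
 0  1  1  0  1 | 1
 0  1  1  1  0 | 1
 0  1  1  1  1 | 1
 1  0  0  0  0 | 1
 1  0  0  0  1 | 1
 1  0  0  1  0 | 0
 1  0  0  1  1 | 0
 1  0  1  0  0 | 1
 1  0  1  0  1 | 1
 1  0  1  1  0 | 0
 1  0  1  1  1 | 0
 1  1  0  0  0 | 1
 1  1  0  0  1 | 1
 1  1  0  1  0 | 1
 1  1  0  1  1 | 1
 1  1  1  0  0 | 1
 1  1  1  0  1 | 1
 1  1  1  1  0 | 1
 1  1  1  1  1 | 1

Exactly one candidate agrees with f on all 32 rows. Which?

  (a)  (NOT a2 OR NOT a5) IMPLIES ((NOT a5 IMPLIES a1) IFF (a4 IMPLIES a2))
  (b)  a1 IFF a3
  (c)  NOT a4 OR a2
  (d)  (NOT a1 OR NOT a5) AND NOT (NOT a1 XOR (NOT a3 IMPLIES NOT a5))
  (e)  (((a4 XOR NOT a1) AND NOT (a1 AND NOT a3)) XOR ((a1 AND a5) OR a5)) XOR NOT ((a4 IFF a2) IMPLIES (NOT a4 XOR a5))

(a): at (0,0,0,0,0) it gives 0, but f = 1 — eliminated.
(b): at (0,0,0,1,0) it gives 1, but f = 0 — eliminated.
(d): at (0,0,0,0,1) it gives 0, but f = 1 — eliminated.
(e): at (0,0,0,1,1) it gives 1, but f = 0 — eliminated.
That leaves (c). Evaluating it on every row reproduces the table of f exactly.

c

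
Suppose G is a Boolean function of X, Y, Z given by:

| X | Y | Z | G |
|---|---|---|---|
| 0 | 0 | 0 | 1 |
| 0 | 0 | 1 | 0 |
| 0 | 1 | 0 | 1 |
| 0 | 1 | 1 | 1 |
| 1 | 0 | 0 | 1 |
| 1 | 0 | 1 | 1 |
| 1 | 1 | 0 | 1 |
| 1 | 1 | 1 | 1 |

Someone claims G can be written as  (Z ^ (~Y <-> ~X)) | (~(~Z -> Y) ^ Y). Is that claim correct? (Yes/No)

Test each input against both G and the formula:
  X=0, Y=0, Z=0: formula gives 1, G = 1 ✓
  X=0, Y=0, Z=1: formula gives 0, G = 0 ✓
  X=0, Y=1, Z=0: formula gives 1, G = 1 ✓
  X=0, Y=1, Z=1: formula gives 1, G = 1 ✓
  X=1, Y=0, Z=0: formula gives 1, G = 1 ✓
  … (the remaining 3 rows also agree.)
All 8 rows match — the expression computes G exactly.

Yes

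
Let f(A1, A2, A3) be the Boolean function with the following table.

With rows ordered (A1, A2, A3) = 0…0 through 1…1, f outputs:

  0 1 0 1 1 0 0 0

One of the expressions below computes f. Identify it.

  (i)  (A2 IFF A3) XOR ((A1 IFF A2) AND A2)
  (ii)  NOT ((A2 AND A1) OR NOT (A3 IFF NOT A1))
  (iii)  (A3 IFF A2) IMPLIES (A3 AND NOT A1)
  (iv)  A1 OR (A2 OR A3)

(i) disagrees with f on (0,0,0) (formula → 1, table → 0); rule it out.
(iii) disagrees with f on (0,1,0) (formula → 1, table → 0); rule it out.
(iv) disagrees with f on (0,1,0) (formula → 1, table → 0); rule it out.
That leaves (ii). Evaluating it on every row reproduces the table of f exactly.

ii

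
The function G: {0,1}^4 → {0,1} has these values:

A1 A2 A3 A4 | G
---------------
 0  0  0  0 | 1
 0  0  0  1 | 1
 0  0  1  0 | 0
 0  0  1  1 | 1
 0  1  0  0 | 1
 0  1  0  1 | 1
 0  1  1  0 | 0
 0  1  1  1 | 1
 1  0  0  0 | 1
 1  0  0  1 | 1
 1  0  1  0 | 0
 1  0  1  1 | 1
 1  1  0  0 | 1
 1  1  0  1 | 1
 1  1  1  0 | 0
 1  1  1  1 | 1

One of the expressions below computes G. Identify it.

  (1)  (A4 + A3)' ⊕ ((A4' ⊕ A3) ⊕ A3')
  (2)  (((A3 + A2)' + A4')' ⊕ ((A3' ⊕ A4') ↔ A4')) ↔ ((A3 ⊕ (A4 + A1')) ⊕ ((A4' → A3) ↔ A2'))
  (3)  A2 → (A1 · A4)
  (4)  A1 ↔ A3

1

(2) disagrees with G on (0,0,0,0) (formula → 0, table → 1); rule it out.
(3) disagrees with G on (0,0,1,0) (formula → 1, table → 0); rule it out.
(4) disagrees with G on (0,0,1,1) (formula → 0, table → 1); rule it out.
Only (1) survives; checking it on all 16 rows confirms it matches G.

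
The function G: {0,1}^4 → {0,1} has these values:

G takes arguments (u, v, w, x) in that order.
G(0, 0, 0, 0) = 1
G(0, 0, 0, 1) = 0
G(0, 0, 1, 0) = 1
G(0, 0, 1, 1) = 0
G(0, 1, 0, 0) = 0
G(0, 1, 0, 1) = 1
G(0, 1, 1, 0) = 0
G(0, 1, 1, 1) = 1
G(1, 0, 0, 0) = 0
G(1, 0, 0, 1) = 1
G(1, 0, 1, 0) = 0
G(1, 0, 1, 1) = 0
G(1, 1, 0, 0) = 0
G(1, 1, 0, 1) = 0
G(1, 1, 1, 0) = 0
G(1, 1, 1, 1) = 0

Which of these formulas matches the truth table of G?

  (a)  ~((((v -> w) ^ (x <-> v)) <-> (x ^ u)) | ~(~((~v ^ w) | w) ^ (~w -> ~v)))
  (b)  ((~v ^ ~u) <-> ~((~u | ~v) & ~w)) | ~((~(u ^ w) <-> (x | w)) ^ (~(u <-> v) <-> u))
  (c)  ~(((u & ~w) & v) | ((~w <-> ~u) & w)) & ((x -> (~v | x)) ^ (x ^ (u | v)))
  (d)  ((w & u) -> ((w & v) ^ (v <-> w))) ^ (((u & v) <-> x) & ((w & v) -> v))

c

(a) disagrees with G on (0,0,0,0) (formula → 0, table → 1); rule it out.
(b) disagrees with G on (0,0,0,1) (formula → 1, table → 0); rule it out.
(d) disagrees with G on (0,0,0,0) (formula → 0, table → 1); rule it out.
That leaves (c). Evaluating it on every row reproduces the table of G exactly.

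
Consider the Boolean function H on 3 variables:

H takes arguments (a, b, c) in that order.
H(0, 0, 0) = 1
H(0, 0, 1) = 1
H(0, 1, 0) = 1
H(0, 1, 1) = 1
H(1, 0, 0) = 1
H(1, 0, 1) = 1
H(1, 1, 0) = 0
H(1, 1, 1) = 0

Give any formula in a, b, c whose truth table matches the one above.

H(a, b, c) = NOT (((a AND b) AND NOT c) OR ((a AND b) AND c))

H is 0 on only 2 rows — (1,1,0), (1,1,1). Writing each as a minterm (a·b·¬c, a·b·c) and OR-ing them characterizes exactly where H=0, so H is the negation of that disjunction.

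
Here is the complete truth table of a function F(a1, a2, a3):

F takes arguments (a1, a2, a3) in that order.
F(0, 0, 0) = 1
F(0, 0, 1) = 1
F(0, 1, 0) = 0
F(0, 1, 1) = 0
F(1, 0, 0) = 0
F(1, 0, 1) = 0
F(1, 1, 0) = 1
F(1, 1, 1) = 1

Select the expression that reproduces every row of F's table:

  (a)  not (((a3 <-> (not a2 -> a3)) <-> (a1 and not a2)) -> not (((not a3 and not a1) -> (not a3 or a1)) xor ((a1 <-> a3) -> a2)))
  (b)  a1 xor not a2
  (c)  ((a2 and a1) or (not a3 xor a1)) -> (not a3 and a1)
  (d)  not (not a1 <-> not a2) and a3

b

(a) fails at (0,0,0): the formula yields 0, F is 1.
(c) fails at (0,0,0): the formula yields 0, F is 1.
(d) fails at (0,0,0): the formula yields 0, F is 1.
(b) is the remaining candidate, and it agrees with F on all 8 inputs.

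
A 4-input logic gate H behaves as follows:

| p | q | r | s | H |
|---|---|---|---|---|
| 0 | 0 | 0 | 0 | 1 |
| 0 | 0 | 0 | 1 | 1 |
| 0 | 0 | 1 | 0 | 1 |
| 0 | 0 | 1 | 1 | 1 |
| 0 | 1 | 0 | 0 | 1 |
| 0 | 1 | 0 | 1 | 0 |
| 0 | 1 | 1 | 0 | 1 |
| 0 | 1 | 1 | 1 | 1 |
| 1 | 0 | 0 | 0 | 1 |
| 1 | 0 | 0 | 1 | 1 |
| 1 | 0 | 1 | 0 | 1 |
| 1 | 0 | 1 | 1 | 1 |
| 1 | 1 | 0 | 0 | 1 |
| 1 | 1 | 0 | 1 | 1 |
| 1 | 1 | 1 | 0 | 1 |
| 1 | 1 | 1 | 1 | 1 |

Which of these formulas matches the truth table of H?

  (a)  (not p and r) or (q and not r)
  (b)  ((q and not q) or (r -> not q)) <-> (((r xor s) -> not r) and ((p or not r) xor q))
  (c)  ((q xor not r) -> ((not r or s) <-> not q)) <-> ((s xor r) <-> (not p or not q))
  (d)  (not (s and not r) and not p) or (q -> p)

d

(a) fails at (0,0,0,0): the formula yields 0, H is 1.
(b) fails at (0,0,1,0): the formula yields 0, H is 1.
(c) fails at (0,0,0,0): the formula yields 0, H is 1.
That leaves (d). Evaluating it on every row reproduces the table of H exactly.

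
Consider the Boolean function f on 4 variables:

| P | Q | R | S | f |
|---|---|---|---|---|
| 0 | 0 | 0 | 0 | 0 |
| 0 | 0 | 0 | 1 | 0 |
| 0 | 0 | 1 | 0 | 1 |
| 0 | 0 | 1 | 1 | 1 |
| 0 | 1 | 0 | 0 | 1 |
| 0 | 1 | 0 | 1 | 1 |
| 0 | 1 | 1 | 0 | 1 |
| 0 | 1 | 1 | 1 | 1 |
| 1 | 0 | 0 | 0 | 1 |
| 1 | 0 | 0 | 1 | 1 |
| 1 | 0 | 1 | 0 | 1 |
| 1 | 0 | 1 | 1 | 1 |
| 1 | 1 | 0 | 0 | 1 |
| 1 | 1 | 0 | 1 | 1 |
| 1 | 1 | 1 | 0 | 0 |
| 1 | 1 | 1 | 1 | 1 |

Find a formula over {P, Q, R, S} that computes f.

There are just 3 zero rows: (0,0,0,0), (0,0,0,1), (1,1,1,0). Their minterms are ¬P·¬Q·¬R·¬S, ¬P·¬Q·¬R·S, P·Q·R·¬S; the OR of those covers precisely the 0-outputs, and negating it yields f.

f(P, Q, R, S) = not (((((not P and not Q) and not R) and not S) or (((not P and not Q) and not R) and S)) or (((P and Q) and R) and not S))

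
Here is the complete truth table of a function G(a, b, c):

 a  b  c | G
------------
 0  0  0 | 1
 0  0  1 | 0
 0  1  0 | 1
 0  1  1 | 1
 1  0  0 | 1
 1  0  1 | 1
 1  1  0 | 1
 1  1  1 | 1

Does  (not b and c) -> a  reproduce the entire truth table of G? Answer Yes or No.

Evaluate (not b and c) -> a on each row and compare to G:
  a=0, b=0, c=0: formula gives 1, G = 1 ✓
  a=0, b=0, c=1: formula gives 0, G = 0 ✓
  a=0, b=1, c=0: formula gives 1, G = 1 ✓
  a=0, b=1, c=1: formula gives 1, G = 1 ✓
  a=1, b=0, c=0: formula gives 1, G = 1 ✓
  …and likewise for the remaining 3 rows.
No disagreement on any input; they are logically equivalent.

Yes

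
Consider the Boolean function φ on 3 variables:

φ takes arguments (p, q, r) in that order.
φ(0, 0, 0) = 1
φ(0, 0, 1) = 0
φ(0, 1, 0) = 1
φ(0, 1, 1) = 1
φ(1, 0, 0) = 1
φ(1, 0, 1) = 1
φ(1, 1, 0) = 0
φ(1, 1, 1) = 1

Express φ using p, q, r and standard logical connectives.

φ(p, q, r) = ¬(((¬p ∧ ¬q) ∧ r) ∨ ((p ∧ q) ∧ ¬r))

φ is 0 on only 2 rows — (0,0,1), (1,1,0). Writing each as a minterm (¬p·¬q·r, p·q·¬r) and OR-ing them characterizes exactly where φ=0, so φ is the negation of that disjunction.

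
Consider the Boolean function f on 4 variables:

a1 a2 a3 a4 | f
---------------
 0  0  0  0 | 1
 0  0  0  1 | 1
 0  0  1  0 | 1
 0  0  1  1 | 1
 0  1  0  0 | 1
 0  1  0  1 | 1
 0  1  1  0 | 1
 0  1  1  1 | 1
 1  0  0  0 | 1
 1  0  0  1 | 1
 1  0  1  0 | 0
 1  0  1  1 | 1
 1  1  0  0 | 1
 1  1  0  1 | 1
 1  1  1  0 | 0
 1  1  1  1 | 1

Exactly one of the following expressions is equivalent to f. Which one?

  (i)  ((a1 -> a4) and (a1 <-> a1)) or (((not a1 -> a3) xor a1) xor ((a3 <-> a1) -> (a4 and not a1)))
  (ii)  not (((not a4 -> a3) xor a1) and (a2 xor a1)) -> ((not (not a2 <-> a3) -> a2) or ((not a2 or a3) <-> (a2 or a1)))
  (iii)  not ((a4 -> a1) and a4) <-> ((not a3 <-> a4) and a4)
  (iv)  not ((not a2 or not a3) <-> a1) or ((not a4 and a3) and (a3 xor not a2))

(ii) disagrees with f on (0,0,0,0) (formula → 0, table → 1); rule it out.
(iii) disagrees with f on (0,0,0,0) (formula → 0, table → 1); rule it out.
(iv) disagrees with f on (0,1,1,1) (formula → 0, table → 1); rule it out.
(i) is the remaining candidate, and it agrees with f on all 16 inputs.

i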